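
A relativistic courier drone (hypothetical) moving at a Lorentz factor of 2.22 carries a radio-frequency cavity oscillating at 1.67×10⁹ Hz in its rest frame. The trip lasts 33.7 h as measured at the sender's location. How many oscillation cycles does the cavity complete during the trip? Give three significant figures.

γ = 2.22
The oscillator's own cycle count is N = f × τ where τ is the proper time aboard the drone. τ = Δt/γ = 33.7/2.220 = 15.18 h = 5.465×10⁴ s.
N = 1.67×10⁹ × 5.465×10⁴ = 9.126×10¹³.

N = 9.13×10¹³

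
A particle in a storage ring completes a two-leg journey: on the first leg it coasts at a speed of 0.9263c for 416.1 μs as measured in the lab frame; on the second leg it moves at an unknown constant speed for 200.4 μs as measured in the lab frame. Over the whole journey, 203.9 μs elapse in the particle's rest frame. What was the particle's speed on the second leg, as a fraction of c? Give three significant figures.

Leg 1: γ = 1/√(1 − 0.9263²) = 1/√0.1420 = 2.654; τ_1 = 416.1/2.654 = 156.8 μs.
Leg 2: speed unknown; τ_2 = 200.4/γ_2.
Total proper time: 156.8 + τ_2 = 203.9, so τ_2 = 203.9 − 156.8 = 47.12 μs.
γ_2 = 200.4/47.12 = 4.253; β = √(1 − 1/γ²) = √0.9447.

β = 0.972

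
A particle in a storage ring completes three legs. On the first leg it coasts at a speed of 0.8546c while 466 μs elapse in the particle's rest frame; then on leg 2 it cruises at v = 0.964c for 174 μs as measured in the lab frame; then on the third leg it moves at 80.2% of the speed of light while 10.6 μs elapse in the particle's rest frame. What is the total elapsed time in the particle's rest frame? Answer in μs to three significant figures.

Leg 1: 466 μs is already measured in the particle's rest frame.
Leg 2: γ = 1/√(1 − 0.964²) = 1/√0.07070 = 3.761; τ_2 = 174/3.761 = 46.27 μs.
Leg 3: 10.6 μs is already measured in the particle's rest frame.
Total: 466.0 + 46.27 + 10.60 μs.

τ = 523 μs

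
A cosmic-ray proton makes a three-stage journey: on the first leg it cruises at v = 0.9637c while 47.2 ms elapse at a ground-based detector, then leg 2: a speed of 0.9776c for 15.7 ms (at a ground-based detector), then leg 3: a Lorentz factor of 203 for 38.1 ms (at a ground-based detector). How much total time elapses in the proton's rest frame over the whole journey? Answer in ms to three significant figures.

Leg 1: γ = 1/√(1 − 0.9637²) = 1/√0.07128 = 3.745; τ_1 = 47.2/3.745 = 12.60 ms.
Leg 2: γ = 1/√(1 − 0.9776²) = 1/√0.04430 = 4.751; τ_2 = 15.7/4.751 = 3.304 ms.
Leg 3: γ = 203; τ_3 = 38.1/203.0 = 0.1877 ms.
Total: 12.60 + 3.304 + 0.1877 ms.

τ = 16.1 ms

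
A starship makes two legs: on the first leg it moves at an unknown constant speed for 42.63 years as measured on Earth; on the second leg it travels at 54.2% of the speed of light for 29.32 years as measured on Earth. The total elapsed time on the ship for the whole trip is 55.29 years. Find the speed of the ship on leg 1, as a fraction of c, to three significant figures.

Leg 1: speed unknown; τ_1 = 42.63/γ_1.
Leg 2: β = 0.542; γ = 1/√(1 − 0.542²) = 1/√0.7062 = 1.190; τ_2 = 29.32/1.190 = 24.64 years.
Total proper time: τ_1 + 24.64 = 55.29, so τ_1 = 55.29 − 24.64 = 30.65 years.
γ_1 = 42.63/30.65 = 1.391; β = √(1 − 1/γ²) = √0.4831.

β = 0.695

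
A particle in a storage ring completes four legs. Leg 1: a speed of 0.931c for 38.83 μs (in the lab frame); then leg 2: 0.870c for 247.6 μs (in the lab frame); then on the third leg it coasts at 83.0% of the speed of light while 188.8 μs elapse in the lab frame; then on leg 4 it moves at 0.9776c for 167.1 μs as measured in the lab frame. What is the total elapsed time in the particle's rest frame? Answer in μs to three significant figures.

Leg 1: γ = 1/√(1 − 0.931²) = 1/√0.1332 = 2.740; τ_1 = 38.83/2.740 = 14.17 μs.
Leg 2: γ = 1/√(1 − 0.870²) = 1/√0.2431 = 2.028; τ_2 = 247.6/2.028 = 122.1 μs.
Leg 3: β = 0.830; γ = 1/√(1 − 0.830²) = 1/√0.3111 = 1.793; τ_3 = 188.8/1.793 = 105.3 μs.
Leg 4: γ = 1/√(1 − 0.9776²) = 1/√0.04430 = 4.751; τ_4 = 167.1/4.751 = 35.17 μs.
Total: 14.17 + 122.1 + 105.3 + 35.17 μs.

τ = 277 μs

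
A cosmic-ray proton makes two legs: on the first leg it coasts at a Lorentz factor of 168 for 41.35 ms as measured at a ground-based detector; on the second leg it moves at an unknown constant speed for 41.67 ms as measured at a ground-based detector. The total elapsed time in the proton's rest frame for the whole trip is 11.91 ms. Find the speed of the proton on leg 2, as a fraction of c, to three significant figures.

Leg 1: γ = 168; τ_1 = 41.35/168.0 = 0.2461 ms.
Leg 2: speed unknown; τ_2 = 41.67/γ_2.
Total proper time: 0.2461 + τ_2 = 11.91, so τ_2 = 11.91 − 0.2461 = 11.66 ms.
γ_2 = 41.67/11.66 = 3.573; β = √(1 − 1/γ²) = √0.9217.

β = 0.960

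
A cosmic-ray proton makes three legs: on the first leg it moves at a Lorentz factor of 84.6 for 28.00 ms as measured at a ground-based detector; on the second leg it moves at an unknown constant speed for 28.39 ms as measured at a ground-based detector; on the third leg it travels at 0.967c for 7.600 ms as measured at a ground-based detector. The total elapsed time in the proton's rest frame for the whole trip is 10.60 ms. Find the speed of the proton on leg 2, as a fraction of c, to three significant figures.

Leg 1: γ = 84.6; τ_1 = 28.00/84.60 = 0.3310 ms.
Leg 2: speed unknown; τ_2 = 28.39/γ_2.
Leg 3: γ = 1/√(1 − 0.967²) = 1/√0.06491 = 3.925; τ_3 = 7.600/3.925 = 1.936 ms.
Total proper time: 0.3310 + τ_2 + 1.936 = 10.60, so τ_2 = 10.60 − 2.267 = 8.333 ms.
γ_2 = 28.39/8.333 = 3.407; β = √(1 − 1/γ²) = √0.9139.

β = 0.956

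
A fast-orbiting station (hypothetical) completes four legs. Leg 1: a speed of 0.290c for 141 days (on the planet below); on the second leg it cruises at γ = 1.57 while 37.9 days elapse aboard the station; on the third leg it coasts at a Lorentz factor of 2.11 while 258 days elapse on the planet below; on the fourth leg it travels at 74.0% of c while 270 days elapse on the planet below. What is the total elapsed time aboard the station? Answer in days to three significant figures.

τ = 477 days

Leg 1: γ = 1/√(1 − 0.290²) = 1/√0.9159 = 1.045; τ_1 = 141/1.045 = 134.9 days.
Leg 2: 37.9 days is already measured aboard the station.
Leg 3: γ = 2.11; τ_3 = 258/2.110 = 122.3 days.
Leg 4: β = 0.740; γ = 1/√(1 − 0.740²) = 1/√0.4524 = 1.487; τ_4 = 270/1.487 = 181.6 days.
Total: 134.9 + 37.90 + 122.3 + 181.6 days.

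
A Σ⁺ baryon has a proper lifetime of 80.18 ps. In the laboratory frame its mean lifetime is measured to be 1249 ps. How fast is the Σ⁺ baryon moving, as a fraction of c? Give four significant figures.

v = 0.9979c

γ = Δt/τ₀ = 1249/80.18 = 15.58
β = √(1 − 1/γ²) = √(1 − 0.004121) = √0.9959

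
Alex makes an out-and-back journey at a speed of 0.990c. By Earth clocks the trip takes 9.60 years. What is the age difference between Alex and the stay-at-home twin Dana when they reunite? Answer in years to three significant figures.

γ = 1/√(1 − 0.990²) = 1/√0.01990 = 7.089
Alex's elapsed proper time: τ = 9.60/7.089 = 1.354 years.
Age gap = Δt − τ = 9.60 − 1.354 years.

Δt − τ = 8.25 years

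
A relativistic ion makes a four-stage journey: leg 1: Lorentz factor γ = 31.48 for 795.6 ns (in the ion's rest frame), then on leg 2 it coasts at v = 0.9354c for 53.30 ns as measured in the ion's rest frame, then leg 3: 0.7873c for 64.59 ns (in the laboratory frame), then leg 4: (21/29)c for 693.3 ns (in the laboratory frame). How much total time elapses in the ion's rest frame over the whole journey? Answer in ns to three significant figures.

τ = 1370 ns

Leg 1: 795.6 ns is already measured in the ion's rest frame.
Leg 2: 53.30 ns is already measured in the ion's rest frame.
Leg 3: γ = 1/√(1 − 0.7873²) = 1/√0.3802 = 1.622; τ_3 = 64.59/1.622 = 39.82 ns.
Leg 4: γ = 1/√(1 − (21/29)²) = 29/20 = 1.450; τ_4 = 693.3/1.450 = 478.1 ns.
Total: 795.6 + 53.30 + 39.82 + 478.1 ns.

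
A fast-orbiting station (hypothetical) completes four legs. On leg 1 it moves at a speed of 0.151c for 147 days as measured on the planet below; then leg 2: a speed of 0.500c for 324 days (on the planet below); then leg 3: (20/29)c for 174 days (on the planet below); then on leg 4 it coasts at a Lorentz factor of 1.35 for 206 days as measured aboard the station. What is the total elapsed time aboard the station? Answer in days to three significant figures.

τ = 758 days

Leg 1: γ = 1/√(1 − 0.151²) = 1/√0.9772 = 1.012; τ_1 = 147/1.012 = 145.3 days.
Leg 2: γ = 1/√(1 − 0.500²) = 1/√0.7500 = 1.155; τ_2 = 324/1.155 = 280.6 days.
Leg 3: γ = 1/√(1 − (20/29)²) = 29/21 ≈ 1.381; τ_3 = 174/1.381 = 126.0 days.
Leg 4: 206 days is already measured aboard the station.
Total: 145.3 + 280.6 + 126.0 + 206.0 days.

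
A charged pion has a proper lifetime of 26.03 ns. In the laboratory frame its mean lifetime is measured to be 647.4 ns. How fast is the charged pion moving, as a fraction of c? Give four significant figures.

β = 0.9992

γ = Δt/τ₀ = 647.4/26.03 = 24.87
β = √(1 − 1/γ²) = √(1 − 0.001617) = √0.9984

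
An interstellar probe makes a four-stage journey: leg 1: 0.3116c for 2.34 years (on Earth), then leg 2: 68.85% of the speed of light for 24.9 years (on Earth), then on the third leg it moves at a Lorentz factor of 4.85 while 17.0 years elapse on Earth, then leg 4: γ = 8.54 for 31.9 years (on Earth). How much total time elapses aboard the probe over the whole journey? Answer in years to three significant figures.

τ = 27.5 years

Leg 1: γ = 1/√(1 − 0.3116²) = 1/√0.9029 = 1.052; τ_1 = 2.34/1.052 = 2.223 years.
Leg 2: β = 0.6885; γ = 1/√(1 − 0.6885²) = 1/√0.5260 = 1.379; τ_2 = 24.9/1.379 = 18.06 years.
Leg 3: γ = 4.85; τ_3 = 17.0/4.850 = 3.505 years.
Leg 4: γ = 8.54; τ_4 = 31.9/8.540 = 3.735 years.
Total: 2.223 + 18.06 + 3.505 + 3.735 years.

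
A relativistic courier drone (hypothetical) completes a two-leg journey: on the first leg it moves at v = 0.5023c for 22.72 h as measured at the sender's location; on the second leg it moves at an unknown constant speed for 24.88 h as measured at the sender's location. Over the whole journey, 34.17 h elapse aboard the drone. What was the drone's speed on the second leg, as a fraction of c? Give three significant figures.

β = 0.812

Leg 1: γ = 1/√(1 − 0.5023²) = 1/√0.7477 = 1.156; τ_1 = 22.72/1.156 = 19.65 h.
Leg 2: speed unknown; τ_2 = 24.88/γ_2.
Total proper time: 19.65 + τ_2 = 34.17, so τ_2 = 34.17 − 19.65 = 14.52 h.
γ_2 = 24.88/14.52 = 1.713; β = √(1 − 1/γ²) = √0.6592.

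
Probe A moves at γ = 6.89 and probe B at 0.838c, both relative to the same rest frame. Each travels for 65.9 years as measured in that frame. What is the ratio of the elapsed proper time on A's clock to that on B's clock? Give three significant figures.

A: γ = 6.89. B: γ = 1/√(1 − 0.838²) = 1/√0.2978 = 1.833.
τ_A/τ_B = γ_B/γ_A = 1.833/6.890 = 0.2660, so τ_A/τ_B = 0.2660.

τ_A/τ_B = 0.266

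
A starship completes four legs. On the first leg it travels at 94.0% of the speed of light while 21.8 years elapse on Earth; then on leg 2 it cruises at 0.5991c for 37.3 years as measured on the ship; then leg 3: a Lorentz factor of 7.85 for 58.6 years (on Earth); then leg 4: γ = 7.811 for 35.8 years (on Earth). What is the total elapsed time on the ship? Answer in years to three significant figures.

τ = 56.8 years

Leg 1: β = 0.940; γ = 1/√(1 − 0.940²) = 1/√0.1164 = 2.931; τ_1 = 21.8/2.931 = 7.438 years.
Leg 2: 37.3 years is already measured on the ship.
Leg 3: γ = 7.85; τ_3 = 58.6/7.850 = 7.465 years.
Leg 4: γ = 7.811; τ_4 = 35.8/7.811 = 4.583 years.
Total: 7.438 + 37.30 + 7.465 + 4.583 years.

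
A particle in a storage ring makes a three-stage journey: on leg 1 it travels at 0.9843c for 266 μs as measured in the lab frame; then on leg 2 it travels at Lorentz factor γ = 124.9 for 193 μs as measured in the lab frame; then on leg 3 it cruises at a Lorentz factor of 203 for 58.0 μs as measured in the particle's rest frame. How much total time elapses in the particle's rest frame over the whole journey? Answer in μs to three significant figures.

Leg 1: γ = 1/√(1 − 0.9843²) = 1/√0.03115 = 5.666; τ_1 = 266/5.666 = 46.95 μs.
Leg 2: γ = 124.9; τ_2 = 193/124.9 = 1.545 μs.
Leg 3: 58.0 μs is already measured in the particle's rest frame.
Total: 46.95 + 1.545 + 58.00 μs.

τ = 106 μs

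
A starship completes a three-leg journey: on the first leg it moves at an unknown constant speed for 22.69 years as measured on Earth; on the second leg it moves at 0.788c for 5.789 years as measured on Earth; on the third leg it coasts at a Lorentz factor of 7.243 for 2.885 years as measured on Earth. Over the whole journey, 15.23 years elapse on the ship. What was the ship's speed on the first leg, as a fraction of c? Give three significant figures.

Leg 1: speed unknown; τ_1 = 22.69/γ_1.
Leg 2: γ = 1/√(1 − 0.788²) = 1/√0.3791 = 1.624; τ_2 = 5.789/1.624 = 3.564 years.
Leg 3: γ = 7.243; τ_3 = 2.885/7.243 = 0.3983 years.
Total proper time: τ_1 + 3.564 + 0.3983 = 15.23, so τ_1 = 15.23 − 3.962 = 11.27 years.
γ_1 = 22.69/11.27 = 2.014; β = √(1 − 1/γ²) = √0.7534.

β = 0.868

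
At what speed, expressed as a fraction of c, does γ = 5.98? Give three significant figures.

β = 0.986

β = √(1 − 1/γ²) = √(1 − 1/5.98²) = √(1 − 0.02796) = √0.9720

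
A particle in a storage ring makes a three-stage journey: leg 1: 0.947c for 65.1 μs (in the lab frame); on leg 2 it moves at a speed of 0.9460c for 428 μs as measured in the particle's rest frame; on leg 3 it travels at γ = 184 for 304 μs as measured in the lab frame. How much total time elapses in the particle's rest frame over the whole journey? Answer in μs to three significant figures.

τ = 451 μs

Leg 1: γ = 1/√(1 − 0.947²) = 1/√0.1032 = 3.113; τ_1 = 65.1/3.113 = 20.91 μs.
Leg 2: 428 μs is already measured in the particle's rest frame.
Leg 3: γ = 184; τ_3 = 304/184.0 = 1.652 μs.
Total: 20.91 + 428.0 + 1.652 μs.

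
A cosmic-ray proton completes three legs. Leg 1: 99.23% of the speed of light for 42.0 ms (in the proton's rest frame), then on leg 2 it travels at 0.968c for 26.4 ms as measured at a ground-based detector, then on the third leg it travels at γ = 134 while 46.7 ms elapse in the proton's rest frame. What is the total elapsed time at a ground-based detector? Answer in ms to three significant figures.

Δt = 6620 ms

Leg 1: β = 0.9923; γ = 1/√(1 − 0.9923²) = 1/√0.01534 = 8.074; Δt_1 = 8.074 × 42.0 = 339.1 ms.
Leg 2: 26.4 ms is already measured at a ground-based detector.
Leg 3: γ = 134; Δt_3 = 134.0 × 46.7 = 6258 ms.
Total: 339.1 + 26.40 + 6258 ms.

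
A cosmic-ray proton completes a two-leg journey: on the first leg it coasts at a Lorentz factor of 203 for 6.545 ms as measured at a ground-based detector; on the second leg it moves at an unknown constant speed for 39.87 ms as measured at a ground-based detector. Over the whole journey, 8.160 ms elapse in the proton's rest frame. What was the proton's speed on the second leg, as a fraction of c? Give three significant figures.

Leg 1: γ = 203; τ_1 = 6.545/203.0 = 0.03224 ms.
Leg 2: speed unknown; τ_2 = 39.87/γ_2.
Total proper time: 0.03224 + τ_2 = 8.160, so τ_2 = 8.160 − 0.03224 = 8.128 ms.
γ_2 = 39.87/8.128 = 4.905; β = √(1 − 1/γ²) = √0.9584.

β = 0.979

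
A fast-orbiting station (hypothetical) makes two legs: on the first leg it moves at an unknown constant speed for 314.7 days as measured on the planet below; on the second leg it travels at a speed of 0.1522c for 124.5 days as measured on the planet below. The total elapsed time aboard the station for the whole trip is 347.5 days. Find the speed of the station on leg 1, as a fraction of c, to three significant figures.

β = 0.701

Leg 1: speed unknown; τ_1 = 314.7/γ_1.
Leg 2: γ = 1/√(1 − 0.1522²) = 1/√0.9768 = 1.012; τ_2 = 124.5/1.012 = 123.0 days.
Total proper time: τ_1 + 123.0 = 347.5, so τ_1 = 347.5 − 123.0 = 224.5 days.
γ_1 = 314.7/224.5 = 1.402; β = √(1 − 1/γ²) = √0.4913.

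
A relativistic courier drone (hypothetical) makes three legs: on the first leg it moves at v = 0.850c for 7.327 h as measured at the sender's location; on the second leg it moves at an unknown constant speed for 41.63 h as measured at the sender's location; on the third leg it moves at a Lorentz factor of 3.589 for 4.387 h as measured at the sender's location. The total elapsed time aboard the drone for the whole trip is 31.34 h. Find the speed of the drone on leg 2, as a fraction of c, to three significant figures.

Leg 1: γ = 1/√(1 − 0.850²) = 1/√0.2775 = 1.898; τ_1 = 7.327/1.898 = 3.860 h.
Leg 2: speed unknown; τ_2 = 41.63/γ_2.
Leg 3: γ = 3.589; τ_3 = 4.387/3.589 = 1.222 h.
Total proper time: 3.860 + τ_2 + 1.222 = 31.34, so τ_2 = 31.34 − 5.082 = 26.26 h.
γ_2 = 41.63/26.26 = 1.585; β = √(1 − 1/γ²) = √0.6022.

β = 0.776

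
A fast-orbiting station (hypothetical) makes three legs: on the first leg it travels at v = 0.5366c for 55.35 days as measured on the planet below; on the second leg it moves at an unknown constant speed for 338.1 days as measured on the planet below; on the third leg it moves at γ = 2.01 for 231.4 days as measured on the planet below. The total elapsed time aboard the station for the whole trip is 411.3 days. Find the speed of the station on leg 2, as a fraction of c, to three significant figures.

Leg 1: γ = 1/√(1 − 0.5366²) = 1/√0.7121 = 1.185; τ_1 = 55.35/1.185 = 46.71 days.
Leg 2: speed unknown; τ_2 = 338.1/γ_2.
Leg 3: γ = 2.01; τ_3 = 231.4/2.010 = 115.1 days.
Total proper time: 46.71 + τ_2 + 115.1 = 411.3, so τ_2 = 411.3 − 161.8 = 249.5 days.
γ_2 = 338.1/249.5 = 1.355; β = √(1 − 1/γ²) = √0.4556.

β = 0.675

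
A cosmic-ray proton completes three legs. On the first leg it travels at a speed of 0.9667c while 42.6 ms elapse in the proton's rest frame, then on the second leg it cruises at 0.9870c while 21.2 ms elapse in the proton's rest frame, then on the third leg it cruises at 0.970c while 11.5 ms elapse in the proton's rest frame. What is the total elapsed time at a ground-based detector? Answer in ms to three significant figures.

Leg 1: γ = 1/√(1 − 0.9667²) = 1/√0.06549 = 3.908; Δt_1 = 3.908 × 42.6 = 166.5 ms.
Leg 2: γ = 1/√(1 − 0.9870²) = 1/√0.02583 = 6.222; Δt_2 = 6.222 × 21.2 = 131.9 ms.
Leg 3: γ = 1/√(1 − 0.970²) = 1/√0.05910 = 4.113; Δt_3 = 4.113 × 11.5 = 47.30 ms.
Total: 166.5 + 131.9 + 47.30 ms.

Δt = 346 ms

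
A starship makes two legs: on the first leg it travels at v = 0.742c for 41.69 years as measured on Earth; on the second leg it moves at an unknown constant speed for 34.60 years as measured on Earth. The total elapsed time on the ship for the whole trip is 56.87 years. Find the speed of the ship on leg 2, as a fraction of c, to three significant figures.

Leg 1: γ = 1/√(1 − 0.742²) = 1/√0.4494 = 1.492; τ_1 = 41.69/1.492 = 27.95 years.
Leg 2: speed unknown; τ_2 = 34.60/γ_2.
Total proper time: 27.95 + τ_2 = 56.87, so τ_2 = 56.87 − 27.95 = 28.92 years.
γ_2 = 34.60/28.92 = 1.196; β = √(1 − 1/γ²) = √0.3013.

β = 0.549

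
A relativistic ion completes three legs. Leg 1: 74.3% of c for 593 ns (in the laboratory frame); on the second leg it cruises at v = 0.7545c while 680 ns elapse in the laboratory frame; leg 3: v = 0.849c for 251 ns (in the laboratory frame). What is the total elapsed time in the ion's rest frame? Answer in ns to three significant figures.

τ = 976 ns

Leg 1: β = 0.743; γ = 1/√(1 − 0.743²) = 1/√0.4480 = 1.494; τ_1 = 593/1.494 = 396.9 ns.
Leg 2: γ = 1/√(1 − 0.7545²) = 1/√0.4307 = 1.524; τ_2 = 680/1.524 = 446.3 ns.
Leg 3: γ = 1/√(1 − 0.849²) = 1/√0.2792 = 1.893; τ_3 = 251/1.893 = 132.6 ns.
Total: 396.9 + 446.3 + 132.6 ns.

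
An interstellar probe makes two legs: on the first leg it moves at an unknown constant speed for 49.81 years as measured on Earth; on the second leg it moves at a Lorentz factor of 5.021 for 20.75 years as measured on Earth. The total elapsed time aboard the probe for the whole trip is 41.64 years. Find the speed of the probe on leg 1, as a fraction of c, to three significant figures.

β = 0.658

Leg 1: speed unknown; τ_1 = 49.81/γ_1.
Leg 2: γ = 5.021; τ_2 = 20.75/5.021 = 4.133 years.
Total proper time: τ_1 + 4.133 = 41.64, so τ_1 = 41.64 − 4.133 = 37.51 years.
γ_1 = 49.81/37.51 = 1.328; β = √(1 − 1/γ²) = √0.4330.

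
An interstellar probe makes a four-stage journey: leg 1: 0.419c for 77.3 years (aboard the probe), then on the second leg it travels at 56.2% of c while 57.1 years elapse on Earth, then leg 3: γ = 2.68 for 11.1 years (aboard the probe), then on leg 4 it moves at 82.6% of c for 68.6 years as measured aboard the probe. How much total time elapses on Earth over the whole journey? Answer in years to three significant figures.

Leg 1: γ = 1/√(1 − 0.419²) = 1/√0.8244 = 1.101; Δt_1 = 1.101 × 77.3 = 85.13 years.
Leg 2: 57.1 years is already measured on Earth.
Leg 3: γ = 2.68; Δt_3 = 2.680 × 11.1 = 29.75 years.
Leg 4: β = 0.826; γ = 1/√(1 − 0.826²) = 1/√0.3177 = 1.774; Δt_4 = 1.774 × 68.6 = 121.7 years.
Total: 85.13 + 57.10 + 29.75 + 121.7 years.

Δt = 294 years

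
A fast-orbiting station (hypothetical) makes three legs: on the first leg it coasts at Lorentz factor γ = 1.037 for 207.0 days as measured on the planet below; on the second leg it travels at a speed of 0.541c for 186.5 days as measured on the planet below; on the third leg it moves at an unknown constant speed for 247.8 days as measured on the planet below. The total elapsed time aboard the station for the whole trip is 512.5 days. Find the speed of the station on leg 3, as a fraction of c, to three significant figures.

β = 0.777

Leg 1: γ = 1.037; τ_1 = 207.0/1.037 = 199.6 days.
Leg 2: γ = 1/√(1 − 0.541²) = 1/√0.7073 = 1.189; τ_2 = 186.5/1.189 = 156.9 days.
Leg 3: speed unknown; τ_3 = 247.8/γ_3.
Total proper time: 199.6 + 156.9 + τ_3 = 512.5, so τ_3 = 512.5 − 356.5 = 156.0 days.
γ_3 = 247.8/156.0 = 1.588; β = √(1 − 1/γ²) = √0.6035.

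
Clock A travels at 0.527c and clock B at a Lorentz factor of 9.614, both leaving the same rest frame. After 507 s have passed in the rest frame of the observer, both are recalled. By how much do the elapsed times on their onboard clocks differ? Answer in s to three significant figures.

|τ_A − τ_B| = 378 s

A: γ = 1/√(1 − 0.527²) = 1/√0.7223 = 1.177; τ_A = 507/1.177 = 430.9 s.
B: γ = 9.614; τ_B = 507/9.614 = 52.74 s.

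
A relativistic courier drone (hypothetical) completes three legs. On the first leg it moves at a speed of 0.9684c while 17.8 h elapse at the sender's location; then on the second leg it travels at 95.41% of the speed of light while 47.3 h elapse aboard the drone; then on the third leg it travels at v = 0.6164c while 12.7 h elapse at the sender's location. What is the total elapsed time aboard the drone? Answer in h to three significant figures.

Leg 1: γ = 1/√(1 − 0.9684²) = 1/√0.06220 = 4.010; τ_1 = 17.8/4.010 = 4.439 h.
Leg 2: 47.3 h is already measured aboard the drone.
Leg 3: γ = 1/√(1 − 0.6164²) = 1/√0.6201 = 1.270; τ_3 = 12.7/1.270 = 10.00 h.
Total: 4.439 + 47.30 + 10.00 h.

τ = 61.7 h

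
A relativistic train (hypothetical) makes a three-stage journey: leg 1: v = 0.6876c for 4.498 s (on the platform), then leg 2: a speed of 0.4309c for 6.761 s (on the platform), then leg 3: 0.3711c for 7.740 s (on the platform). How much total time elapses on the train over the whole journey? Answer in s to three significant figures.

τ = 16.6 s

Leg 1: γ = 1/√(1 − 0.6876²) = 1/√0.5272 = 1.377; τ_1 = 4.498/1.377 = 3.266 s.
Leg 2: γ = 1/√(1 − 0.4309²) = 1/√0.8143 = 1.108; τ_2 = 6.761/1.108 = 6.101 s.
Leg 3: γ = 1/√(1 − 0.3711²) = 1/√0.8623 = 1.077; τ_3 = 7.740/1.077 = 7.187 s.
Total: 3.266 + 6.101 + 7.187 s.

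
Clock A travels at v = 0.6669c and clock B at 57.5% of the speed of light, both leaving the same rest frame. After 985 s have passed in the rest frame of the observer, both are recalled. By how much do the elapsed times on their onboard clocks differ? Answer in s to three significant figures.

A: γ = 1/√(1 − 0.6669²) = 1/√0.5552 = 1.342; τ_A = 985/1.342 = 734.0 s.
B: β = 0.575; γ = 1/√(1 − 0.575²) = 1/√0.6694 = 1.222; τ_B = 985/1.222 = 805.9 s.

|τ_A − τ_B| = 71.9 s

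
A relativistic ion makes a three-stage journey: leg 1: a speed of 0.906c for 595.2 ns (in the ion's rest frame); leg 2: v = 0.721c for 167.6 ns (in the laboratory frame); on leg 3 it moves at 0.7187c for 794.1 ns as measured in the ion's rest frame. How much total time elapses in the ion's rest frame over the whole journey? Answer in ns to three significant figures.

τ = 1510 ns

Leg 1: 595.2 ns is already measured in the ion's rest frame.
Leg 2: γ = 1/√(1 − 0.721²) = 1/√0.4802 = 1.443; τ_2 = 167.6/1.443 = 116.1 ns.
Leg 3: 794.1 ns is already measured in the ion's rest frame.
Total: 595.2 + 116.1 + 794.1 ns.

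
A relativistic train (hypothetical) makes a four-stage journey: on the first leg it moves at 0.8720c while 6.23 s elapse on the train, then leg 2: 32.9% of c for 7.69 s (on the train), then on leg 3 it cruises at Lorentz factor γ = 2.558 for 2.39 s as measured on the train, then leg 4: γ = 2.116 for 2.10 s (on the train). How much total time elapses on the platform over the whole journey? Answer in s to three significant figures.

Leg 1: γ = 1/√(1 − 0.8720²) = 1/√0.2396 = 2.043; Δt_1 = 2.043 × 6.23 = 12.73 s.
Leg 2: β = 0.329; γ = 1/√(1 − 0.329²) = 1/√0.8918 = 1.059; Δt_2 = 1.059 × 7.69 = 8.143 s.
Leg 3: γ = 2.558; Δt_3 = 2.558 × 2.39 = 6.114 s.
Leg 4: γ = 2.116; Δt_4 = 2.116 × 2.10 = 4.444 s.
Total: 12.73 + 8.143 + 6.114 + 4.444 s.

Δt = 31.4 s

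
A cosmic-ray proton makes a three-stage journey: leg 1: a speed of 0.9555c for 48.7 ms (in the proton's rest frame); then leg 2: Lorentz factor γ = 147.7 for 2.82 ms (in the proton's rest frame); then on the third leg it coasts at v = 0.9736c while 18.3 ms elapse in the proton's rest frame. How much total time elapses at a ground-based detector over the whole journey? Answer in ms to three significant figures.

Δt = 662 ms

Leg 1: γ = 1/√(1 − 0.9555²) = 1/√0.08702 = 3.390; Δt_1 = 3.390 × 48.7 = 165.1 ms.
Leg 2: γ = 147.7; Δt_2 = 147.7 × 2.82 = 416.5 ms.
Leg 3: γ = 1/√(1 − 0.9736²) = 1/√0.05210 = 4.381; Δt_3 = 4.381 × 18.3 = 80.17 ms.
Total: 165.1 + 416.5 + 80.17 ms.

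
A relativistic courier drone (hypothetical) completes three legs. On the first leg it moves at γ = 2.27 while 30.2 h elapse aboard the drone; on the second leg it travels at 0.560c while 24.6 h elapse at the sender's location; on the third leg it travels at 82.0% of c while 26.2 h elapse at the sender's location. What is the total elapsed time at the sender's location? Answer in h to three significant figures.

Leg 1: γ = 2.27; Δt_1 = 2.270 × 30.2 = 68.55 h.
Leg 2: 24.6 h is already measured at the sender's location.
Leg 3: 26.2 h is already measured at the sender's location.
Total: 68.55 + 24.60 + 26.20 h.

Δt = 119 h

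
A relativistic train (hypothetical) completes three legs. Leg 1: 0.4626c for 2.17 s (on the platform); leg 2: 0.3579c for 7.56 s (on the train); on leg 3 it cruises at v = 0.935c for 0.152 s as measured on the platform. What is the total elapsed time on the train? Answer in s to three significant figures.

Leg 1: γ = 1/√(1 − 0.4626²) = 1/√0.7860 = 1.128; τ_1 = 2.17/1.128 = 1.924 s.
Leg 2: 7.56 s is already measured on the train.
Leg 3: γ = 1/√(1 − 0.935²) = 1/√0.1258 = 2.820; τ_3 = 0.152/2.820 = 0.05391 s.
Total: 1.924 + 7.560 + 0.05391 s.

τ = 9.54 s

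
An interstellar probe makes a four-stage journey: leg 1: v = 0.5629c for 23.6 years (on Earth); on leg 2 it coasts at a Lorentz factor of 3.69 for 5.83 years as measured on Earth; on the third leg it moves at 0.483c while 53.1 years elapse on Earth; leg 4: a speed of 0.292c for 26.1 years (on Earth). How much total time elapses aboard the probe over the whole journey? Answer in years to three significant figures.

Leg 1: γ = 1/√(1 − 0.5629²) = 1/√0.6831 = 1.210; τ_1 = 23.6/1.210 = 19.51 years.
Leg 2: γ = 3.69; τ_2 = 5.83/3.690 = 1.580 years.
Leg 3: γ = 1/√(1 − 0.483²) = 1/√0.7667 = 1.142; τ_3 = 53.1/1.142 = 46.50 years.
Leg 4: γ = 1/√(1 − 0.292²) = 1/√0.9147 = 1.046; τ_4 = 26.1/1.046 = 24.96 years.
Total: 19.51 + 1.580 + 46.50 + 24.96 years.

τ = 92.5 years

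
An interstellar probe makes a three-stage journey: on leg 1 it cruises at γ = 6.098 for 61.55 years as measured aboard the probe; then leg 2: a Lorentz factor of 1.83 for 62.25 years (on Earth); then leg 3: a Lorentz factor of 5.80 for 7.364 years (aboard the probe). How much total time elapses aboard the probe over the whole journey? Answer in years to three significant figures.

τ = 103 years

Leg 1: 61.55 years is already measured aboard the probe.
Leg 2: γ = 1.83; τ_2 = 62.25/1.830 = 34.02 years.
Leg 3: 7.364 years is already measured aboard the probe.
Total: 61.55 + 34.02 + 7.364 years.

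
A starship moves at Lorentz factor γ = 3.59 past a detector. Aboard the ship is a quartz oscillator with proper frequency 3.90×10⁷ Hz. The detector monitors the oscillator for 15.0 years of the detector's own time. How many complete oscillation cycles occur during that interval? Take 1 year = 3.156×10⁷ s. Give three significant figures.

N = 5.14×10¹⁵

γ = 3.59
During 15.0 years of lab time, the oscillator's proper time advances by τ = Δt/γ = 15.0/3.590 = 4.178 years = 1.319×10⁸ s.
N = f × τ = 3.90×10⁷ × 1.319×10⁸ = 5.143×10¹⁵.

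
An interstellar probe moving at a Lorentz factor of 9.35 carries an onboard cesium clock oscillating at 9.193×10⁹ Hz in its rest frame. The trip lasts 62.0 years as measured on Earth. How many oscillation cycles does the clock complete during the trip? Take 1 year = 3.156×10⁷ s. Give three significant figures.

N = 1.92×10¹⁸

γ = 9.35
The oscillator's own cycle count is N = f × τ where τ is the proper time aboard the probe. τ = Δt/γ = 62.0/9.350 = 6.631 years = 2.093×10⁸ s.
N = 9.193×10⁹ × 2.093×10⁸ = 1.924×10¹⁸.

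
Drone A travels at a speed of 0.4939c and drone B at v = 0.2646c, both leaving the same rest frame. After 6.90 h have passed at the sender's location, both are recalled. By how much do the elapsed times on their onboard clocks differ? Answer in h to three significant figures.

|τ_A − τ_B| = 0.654 h

A: γ = 1/√(1 − 0.4939²) = 1/√0.7561 = 1.150; τ_A = 6.90/1.150 = 6.000 h.
B: γ = 1/√(1 − 0.2646²) = 1/√0.9300 = 1.037; τ_B = 6.90/1.037 = 6.654 h.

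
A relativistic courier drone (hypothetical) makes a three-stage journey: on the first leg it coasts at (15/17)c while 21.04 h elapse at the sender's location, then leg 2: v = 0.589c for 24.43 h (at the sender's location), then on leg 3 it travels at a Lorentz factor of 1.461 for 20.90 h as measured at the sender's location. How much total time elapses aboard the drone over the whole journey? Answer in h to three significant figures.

τ = 43.9 h

Leg 1: γ = 1/√(1 − (15/17)²) = 17/8 = 2.125; τ_1 = 21.04/2.125 = 9.901 h.
Leg 2: γ = 1/√(1 − 0.589²) = 1/√0.6531 = 1.237; τ_2 = 24.43/1.237 = 19.74 h.
Leg 3: γ = 1.461; τ_3 = 20.90/1.461 = 14.31 h.
Total: 9.901 + 19.74 + 14.31 h.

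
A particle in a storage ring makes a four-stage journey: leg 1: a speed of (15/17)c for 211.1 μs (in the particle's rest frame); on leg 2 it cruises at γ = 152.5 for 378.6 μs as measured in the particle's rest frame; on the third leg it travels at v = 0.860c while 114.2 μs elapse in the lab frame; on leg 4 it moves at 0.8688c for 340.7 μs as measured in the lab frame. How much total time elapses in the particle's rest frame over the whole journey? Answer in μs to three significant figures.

Leg 1: 211.1 μs is already measured in the particle's rest frame.
Leg 2: 378.6 μs is already measured in the particle's rest frame.
Leg 3: γ = 1/√(1 − 0.860²) = 1/√0.2604 = 1.960; τ_3 = 114.2/1.960 = 58.28 μs.
Leg 4: γ = 1/√(1 − 0.8688²) = 1/√0.2452 = 2.020; τ_4 = 340.7/2.020 = 168.7 μs.
Total: 211.1 + 378.6 + 58.28 + 168.7 μs.

τ = 817 μs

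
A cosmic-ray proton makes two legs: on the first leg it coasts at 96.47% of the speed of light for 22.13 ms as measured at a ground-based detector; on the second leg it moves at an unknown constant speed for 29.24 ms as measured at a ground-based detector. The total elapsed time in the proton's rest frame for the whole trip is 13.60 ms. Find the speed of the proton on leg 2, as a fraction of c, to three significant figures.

β = 0.964

Leg 1: β = 0.9647; γ = 1/√(1 − 0.9647²) = 1/√0.06935 = 3.797; τ_1 = 22.13/3.797 = 5.828 ms.
Leg 2: speed unknown; τ_2 = 29.24/γ_2.
Total proper time: 5.828 + τ_2 = 13.60, so τ_2 = 13.60 − 5.828 = 7.772 ms.
γ_2 = 29.24/7.772 = 3.762; β = √(1 − 1/γ²) = √0.9293.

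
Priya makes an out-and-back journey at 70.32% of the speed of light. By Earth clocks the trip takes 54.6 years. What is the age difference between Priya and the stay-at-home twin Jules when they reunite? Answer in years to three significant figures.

Δt − τ = 15.8 years

β = 0.7032; γ = 1/√(1 − 0.7032²) = 1/√0.5055 = 1.406
Priya's elapsed proper time: τ = 54.6/1.406 = 38.82 years.
Age gap = Δt − τ = 54.6 − 38.82 years.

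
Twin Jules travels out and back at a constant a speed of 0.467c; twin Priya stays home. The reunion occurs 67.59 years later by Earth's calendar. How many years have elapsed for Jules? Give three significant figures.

γ = 1/√(1 − 0.467²) = 1/√0.7819 = 1.131
Jules's clock measures proper time along the trip: τ = Δt/γ = 67.59/1.131 years.

τ = 59.8 years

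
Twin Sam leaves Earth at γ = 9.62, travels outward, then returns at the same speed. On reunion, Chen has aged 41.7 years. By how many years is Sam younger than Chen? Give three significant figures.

Δt − τ = 37.4 years

γ = 9.62
Sam's elapsed proper time: τ = 41.7/9.620 = 4.335 years.
Age gap = Δt − τ = 41.7 − 4.335 years.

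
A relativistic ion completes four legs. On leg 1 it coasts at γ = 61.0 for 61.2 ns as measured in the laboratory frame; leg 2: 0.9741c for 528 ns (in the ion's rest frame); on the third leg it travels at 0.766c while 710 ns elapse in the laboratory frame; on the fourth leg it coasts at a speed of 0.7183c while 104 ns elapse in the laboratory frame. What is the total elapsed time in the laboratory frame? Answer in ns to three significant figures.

Leg 1: 61.2 ns is already measured in the laboratory frame.
Leg 2: γ = 1/√(1 − 0.9741²) = 1/√0.05113 = 4.422; Δt_2 = 4.422 × 528 = 2335 ns.
Leg 3: 710 ns is already measured in the laboratory frame.
Leg 4: 104 ns is already measured in the laboratory frame.
Total: 61.20 + 2335 + 710.0 + 104.0 ns.

Δt = 3210 ns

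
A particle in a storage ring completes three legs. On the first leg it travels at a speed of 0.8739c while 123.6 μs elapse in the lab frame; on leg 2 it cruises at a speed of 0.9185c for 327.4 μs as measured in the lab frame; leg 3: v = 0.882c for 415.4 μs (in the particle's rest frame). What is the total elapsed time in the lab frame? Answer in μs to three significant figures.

Leg 1: 123.6 μs is already measured in the lab frame.
Leg 2: 327.4 μs is already measured in the lab frame.
Leg 3: γ = 1/√(1 − 0.882²) = 1/√0.2221 = 2.122; Δt_3 = 2.122 × 415.4 = 881.5 μs.
Total: 123.6 + 327.4 + 881.5 μs.

Δt = 1330 μs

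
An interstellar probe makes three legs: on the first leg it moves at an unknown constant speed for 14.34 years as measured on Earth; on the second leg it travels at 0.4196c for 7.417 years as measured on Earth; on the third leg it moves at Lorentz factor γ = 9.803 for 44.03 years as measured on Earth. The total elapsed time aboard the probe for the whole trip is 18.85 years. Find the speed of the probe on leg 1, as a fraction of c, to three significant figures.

β = 0.847

Leg 1: speed unknown; τ_1 = 14.34/γ_1.
Leg 2: γ = 1/√(1 − 0.4196²) = 1/√0.8239 = 1.102; τ_2 = 7.417/1.102 = 6.732 years.
Leg 3: γ = 9.803; τ_3 = 44.03/9.803 = 4.491 years.
Total proper time: τ_1 + 6.732 + 4.491 = 18.85, so τ_1 = 18.85 − 11.22 = 7.626 years.
γ_1 = 14.34/7.626 = 1.880; β = √(1 − 1/γ²) = √0.7172.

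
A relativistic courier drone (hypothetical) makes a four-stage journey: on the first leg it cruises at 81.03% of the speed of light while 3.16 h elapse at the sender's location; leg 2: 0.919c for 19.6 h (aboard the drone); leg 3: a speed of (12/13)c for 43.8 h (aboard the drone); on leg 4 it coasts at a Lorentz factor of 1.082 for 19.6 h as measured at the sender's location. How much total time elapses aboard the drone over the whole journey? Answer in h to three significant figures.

Leg 1: β = 0.8103; γ = 1/√(1 − 0.8103²) = 1/√0.3434 = 1.706; τ_1 = 3.16/1.706 = 1.852 h.
Leg 2: 19.6 h is already measured aboard the drone.
Leg 3: 43.8 h is already measured aboard the drone.
Leg 4: γ = 1.082; τ_4 = 19.6/1.082 = 18.11 h.
Total: 1.852 + 19.60 + 43.80 + 18.11 h.

τ = 83.4 h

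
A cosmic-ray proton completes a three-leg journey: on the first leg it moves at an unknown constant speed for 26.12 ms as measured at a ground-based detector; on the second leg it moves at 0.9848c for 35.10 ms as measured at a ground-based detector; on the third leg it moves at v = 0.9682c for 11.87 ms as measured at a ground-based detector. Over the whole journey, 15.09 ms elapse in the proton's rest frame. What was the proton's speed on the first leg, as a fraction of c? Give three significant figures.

Leg 1: speed unknown; τ_1 = 26.12/γ_1.
Leg 2: γ = 1/√(1 − 0.9848²) = 1/√0.03017 = 5.757; τ_2 = 35.10/5.757 = 6.097 ms.
Leg 3: γ = 1/√(1 − 0.9682²) = 1/√0.06259 = 3.997; τ_3 = 11.87/3.997 = 2.970 ms.
Total proper time: τ_1 + 6.097 + 2.970 = 15.09, so τ_1 = 15.09 − 9.066 = 6.024 ms.
γ_1 = 26.12/6.024 = 4.336; β = √(1 − 1/γ²) = √0.9468.

β = 0.973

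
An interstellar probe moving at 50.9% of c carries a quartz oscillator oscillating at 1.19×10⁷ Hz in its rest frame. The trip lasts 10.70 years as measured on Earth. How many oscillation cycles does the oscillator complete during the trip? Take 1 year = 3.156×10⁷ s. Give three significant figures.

N = 3.46×10¹⁵

β = 0.509; γ = 1/√(1 − 0.509²) = 1/√0.7409 = 1.162
The oscillator's own cycle count is N = f × τ where τ is the proper time aboard the probe. τ = Δt/γ = 10.70/1.162 = 9.210 years = 2.907×10⁸ s.
N = 1.19×10⁷ × 2.907×10⁸ = 3.459×10¹⁵.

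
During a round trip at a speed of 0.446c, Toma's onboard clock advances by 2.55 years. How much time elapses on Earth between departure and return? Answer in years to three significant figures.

Δt = 2.85 years

γ = 1/√(1 − 0.446²) = 1/√0.8011 = 1.117
Earth-frame duration is the dilated interval: Δt = γτ = 1.117 × 2.55 years.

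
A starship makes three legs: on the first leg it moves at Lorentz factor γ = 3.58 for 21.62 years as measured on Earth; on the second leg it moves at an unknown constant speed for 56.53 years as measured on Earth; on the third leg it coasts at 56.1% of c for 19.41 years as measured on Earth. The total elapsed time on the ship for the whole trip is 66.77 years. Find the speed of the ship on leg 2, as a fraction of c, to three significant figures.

Leg 1: γ = 3.58; τ_1 = 21.62/3.580 = 6.039 years.
Leg 2: speed unknown; τ_2 = 56.53/γ_2.
Leg 3: β = 0.561; γ = 1/√(1 − 0.561²) = 1/√0.6853 = 1.208; τ_3 = 19.41/1.208 = 16.07 years.
Total proper time: 6.039 + τ_2 + 16.07 = 66.77, so τ_2 = 66.77 − 22.11 = 44.66 years.
γ_2 = 56.53/44.66 = 1.266; β = √(1 − 1/γ²) = √0.3758.

β = 0.613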